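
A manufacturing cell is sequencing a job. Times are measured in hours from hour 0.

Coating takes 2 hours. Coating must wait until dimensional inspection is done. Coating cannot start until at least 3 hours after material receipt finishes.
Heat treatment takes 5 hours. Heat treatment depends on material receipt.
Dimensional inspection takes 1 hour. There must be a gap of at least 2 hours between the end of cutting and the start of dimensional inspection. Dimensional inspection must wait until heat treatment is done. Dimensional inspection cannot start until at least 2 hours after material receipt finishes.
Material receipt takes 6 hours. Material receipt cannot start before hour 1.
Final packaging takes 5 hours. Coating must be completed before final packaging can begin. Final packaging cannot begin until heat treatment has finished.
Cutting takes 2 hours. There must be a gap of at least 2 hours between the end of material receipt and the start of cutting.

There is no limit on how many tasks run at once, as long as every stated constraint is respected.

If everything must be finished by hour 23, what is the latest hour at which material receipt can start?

Final packaging must finish by hour 23; it takes 5 hours, so it must start by 23 − 5 = hour 18.
Coating must finish before final packaging (must start by hour 18). With a 2-hour duration, coating must start by 18 − 2 = hour 16.
Dimensional inspection must finish before coating (must start by hour 16). With a 1-hour duration, dimensional inspection must start by 16 − 1 = hour 15.
Since dimensional inspection (must start by hour 15, minus 2-hour gap → hour 13) depends on it, cutting must finish by hour 13. Backing off its 2-hour duration gives a latest start of hour 11.
Heat treatment has several dependents: dimensional inspection (must start by hour 15); final packaging (must start by hour 18). The earliest of those limits is hour 15, so heat treatment must start by 15 − 5 = hour 10.
Material receipt feeds cutting (must start by hour 11, minus 2-hour gap → hour 9); heat treatment (must start by hour 10); dimensional inspection (must start by hour 15, minus 2-hour gap → hour 13); coating (must start by hour 16, minus 3-hour gap → hour 13). Taking the minimum, material receipt must finish by hour 9 and start by 9 − 6 = hour 3.

3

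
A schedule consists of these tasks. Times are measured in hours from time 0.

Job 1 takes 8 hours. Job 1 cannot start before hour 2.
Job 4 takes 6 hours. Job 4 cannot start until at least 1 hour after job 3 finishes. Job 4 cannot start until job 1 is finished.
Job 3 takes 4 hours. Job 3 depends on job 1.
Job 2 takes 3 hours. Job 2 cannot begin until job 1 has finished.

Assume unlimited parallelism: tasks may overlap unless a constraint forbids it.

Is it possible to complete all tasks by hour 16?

No

After its own release at hour 2, job 1 can start at hour 2 and finishes at hour 10.
After job 1 (finishes hour 10), job 3 can start at hour 10 and finishes at hour 14.
Job 4 has to wait for job 3 (finishes hour 14, plus 1-hour gap → hour 15); job 1 (finishes hour 10). The latest of these is hour 15, so job 4 runs hour 15 to 15 + 6 = hour 21.
Job 2 waits on job 1 (finishes hour 10), so it starts at hour 10 and finishes at 10 + 3 = hour 13.
The earliest everything can be done is hour 21, which is after the deadline of 16, so it is not possible.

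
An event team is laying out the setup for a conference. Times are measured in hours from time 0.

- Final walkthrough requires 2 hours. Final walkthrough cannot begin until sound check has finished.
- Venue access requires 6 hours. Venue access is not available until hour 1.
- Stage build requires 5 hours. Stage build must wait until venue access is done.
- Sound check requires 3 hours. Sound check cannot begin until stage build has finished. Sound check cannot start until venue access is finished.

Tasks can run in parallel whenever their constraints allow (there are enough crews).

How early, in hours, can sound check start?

12

Venue access cannot begin until its own release at hour 1. It runs from hour 1 to 1 + 6 = hour 7.
Stage build waits on venue access (finishes hour 7), so it starts at hour 7 and finishes at 7 + 5 = hour 12.
Sound check waits on stage build (finishes hour 12); venue access (finishes hour 7). The latest of these is hour 12, which is the earliest sound check can start.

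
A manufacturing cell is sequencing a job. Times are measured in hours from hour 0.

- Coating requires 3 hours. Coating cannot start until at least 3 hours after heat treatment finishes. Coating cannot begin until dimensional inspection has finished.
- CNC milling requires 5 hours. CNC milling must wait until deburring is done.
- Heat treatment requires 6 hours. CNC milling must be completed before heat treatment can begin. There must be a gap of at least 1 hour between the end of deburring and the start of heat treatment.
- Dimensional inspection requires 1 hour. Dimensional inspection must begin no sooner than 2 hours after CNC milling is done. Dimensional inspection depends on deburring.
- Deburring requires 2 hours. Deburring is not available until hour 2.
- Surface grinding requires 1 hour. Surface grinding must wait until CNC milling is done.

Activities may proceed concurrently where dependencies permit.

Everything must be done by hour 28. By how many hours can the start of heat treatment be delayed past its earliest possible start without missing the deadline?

7

After its own release at hour 2, deburring can start at hour 2 and finishes at hour 4.
CNC milling waits on deburring (finishes hour 4), so it starts at hour 4 and finishes at 4 + 5 = hour 9.
Heat treatment has to wait for CNC milling (finishes hour 9); deburring (finishes hour 4, plus 1-hour gap → hour 5). The latest of these is hour 9, so heat treatment runs hour 9 to 9 + 6 = hour 15.

Working backward from the deadline:
Coating must finish by hour 28; it takes 3 hours, so it must start by 28 − 3 = hour 25.
Since coating (must start by hour 25, minus 3-hour gap → hour 22) depends on it, heat treatment must finish by hour 22. Backing off its 6-hour duration gives a latest start of hour 16.
So heat treatment can start as early as hour 9 and as late as hour 16, giving 16 − 9 = 7 hours of slack.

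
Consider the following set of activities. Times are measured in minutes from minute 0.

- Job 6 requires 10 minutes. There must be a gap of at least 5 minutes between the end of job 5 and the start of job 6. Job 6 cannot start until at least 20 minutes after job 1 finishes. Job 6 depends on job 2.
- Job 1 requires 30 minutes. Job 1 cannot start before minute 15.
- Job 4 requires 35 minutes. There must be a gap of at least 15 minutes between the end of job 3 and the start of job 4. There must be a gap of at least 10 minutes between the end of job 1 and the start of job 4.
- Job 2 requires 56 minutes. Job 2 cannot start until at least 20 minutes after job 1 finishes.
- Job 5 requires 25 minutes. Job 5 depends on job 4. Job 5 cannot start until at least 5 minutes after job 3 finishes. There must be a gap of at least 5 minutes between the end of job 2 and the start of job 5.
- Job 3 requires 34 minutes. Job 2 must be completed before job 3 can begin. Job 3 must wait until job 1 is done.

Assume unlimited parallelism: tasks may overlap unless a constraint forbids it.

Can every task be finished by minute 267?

Yes

Job 1 cannot begin until its own release at minute 15. It runs from minute 15 to 15 + 30 = minute 45.
Job 2 cannot begin until job 1 (finishes minute 45, plus 20-minute gap → minute 65). It runs from minute 65 to 65 + 56 = minute 121.
For job 3: job 2 (finishes minute 121); job 1 (finishes minute 45). Taking the maximum gives a start of minute 121, and it finishes at 121 + 34 = minute 155.
Job 4 needs all of job 3 (finishes minute 155, plus 15-minute gap → minute 170); job 1 (finishes minute 45, plus 10-minute gap → minute 55). That puts its earliest start at minute 170; it finishes at 170 + 35 = minute 205.
Job 5 needs all of job 4 (finishes minute 205); job 3 (finishes minute 155, plus 5-minute gap → minute 160); job 2 (finishes minute 121, plus 5-minute gap → minute 126). That puts its earliest start at minute 205; it finishes at 205 + 25 = minute 230.
Job 6 cannot start until job 5 (finishes minute 230, plus 5-minute gap → minute 235); job 1 (finishes minute 45, plus 20-minute gap → minute 65); job 2 (finishes minute 121). The controlling bound is minute 235, so job 6 finishes at 235 + 10 = minute 245.
Every task is finished by minute 245, which is no later than the deadline of 267, so the schedule is feasible.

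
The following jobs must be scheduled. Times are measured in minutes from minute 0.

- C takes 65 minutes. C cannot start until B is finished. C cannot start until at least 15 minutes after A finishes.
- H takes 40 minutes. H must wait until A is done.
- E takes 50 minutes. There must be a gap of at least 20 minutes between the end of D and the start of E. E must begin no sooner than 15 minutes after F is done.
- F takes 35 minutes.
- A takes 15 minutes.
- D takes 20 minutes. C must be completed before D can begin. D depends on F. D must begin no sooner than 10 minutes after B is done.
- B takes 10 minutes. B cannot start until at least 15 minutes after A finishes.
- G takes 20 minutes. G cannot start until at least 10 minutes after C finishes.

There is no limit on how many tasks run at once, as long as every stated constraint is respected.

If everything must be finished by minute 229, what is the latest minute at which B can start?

Nothing follows E; the deadline of minute 229 is its only limit. It must start by 229 − 50 = minute 179.
D has to be done before E (must start by minute 179, minus 20-minute gap → minute 159). That means finishing by minute 159, i.e. starting by 159 − 20 = minute 139.
G has no dependents, so it just needs to finish by minute 229. Starting by 229 − 20 = minute 209 achieves that.
C has several dependents: D (must start by minute 139); G (must start by minute 209, minus 10-minute gap → minute 199). The earliest of those limits is minute 139, so C must start by 139 − 65 = minute 74.
B must finish in time for C (must start by minute 74); D (must start by minute 139, minus 10-minute gap → minute 129). The tightest is minute 74, so B must start by 74 − 10 = minute 64.

64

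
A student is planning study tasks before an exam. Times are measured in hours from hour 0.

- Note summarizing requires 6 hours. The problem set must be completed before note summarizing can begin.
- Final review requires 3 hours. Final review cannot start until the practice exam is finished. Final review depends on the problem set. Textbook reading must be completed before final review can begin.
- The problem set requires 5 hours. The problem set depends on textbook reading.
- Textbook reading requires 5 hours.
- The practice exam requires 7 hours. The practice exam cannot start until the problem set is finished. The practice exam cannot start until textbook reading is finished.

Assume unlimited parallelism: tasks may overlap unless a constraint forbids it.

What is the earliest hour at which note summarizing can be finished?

16

Textbook reading has no prerequisites, so it starts at hour 0 and finishes at hour 5.
The problem set cannot begin until textbook reading (finishes hour 5). It runs from hour 5 to 5 + 5 = hour 10.
Note summarizing waits on the problem set (finishes hour 10), so it starts at hour 10 and finishes at 10 + 6 = hour 16.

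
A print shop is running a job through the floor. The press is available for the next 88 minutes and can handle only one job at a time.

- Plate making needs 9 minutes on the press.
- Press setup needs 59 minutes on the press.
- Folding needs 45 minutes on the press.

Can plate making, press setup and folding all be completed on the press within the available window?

Running back to back, the jobs need 9 + 59 + 45 = 113 minutes on the press.
Since 113 > 88, they cannot all fit.

No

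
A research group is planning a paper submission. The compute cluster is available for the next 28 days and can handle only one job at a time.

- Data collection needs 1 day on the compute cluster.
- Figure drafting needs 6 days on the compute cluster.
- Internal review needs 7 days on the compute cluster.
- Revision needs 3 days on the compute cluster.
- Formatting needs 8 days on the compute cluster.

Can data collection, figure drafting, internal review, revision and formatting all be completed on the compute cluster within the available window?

Running back to back, the jobs need 1 + 6 + 7 + 3 + 8 = 25 days on the compute cluster.
Since 25 ≤ 28, they fit within the window.

Yes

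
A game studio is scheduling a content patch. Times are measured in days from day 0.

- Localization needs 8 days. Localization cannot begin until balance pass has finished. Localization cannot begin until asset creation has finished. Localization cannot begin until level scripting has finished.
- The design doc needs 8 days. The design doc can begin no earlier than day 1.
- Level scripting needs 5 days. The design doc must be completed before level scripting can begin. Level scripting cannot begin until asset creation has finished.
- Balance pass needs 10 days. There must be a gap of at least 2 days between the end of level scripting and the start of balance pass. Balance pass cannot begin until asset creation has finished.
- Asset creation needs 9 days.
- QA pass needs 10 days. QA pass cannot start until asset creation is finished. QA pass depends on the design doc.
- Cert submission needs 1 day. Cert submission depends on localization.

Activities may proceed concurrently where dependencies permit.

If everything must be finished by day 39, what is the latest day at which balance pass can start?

20

Cert submission must finish by day 39; it takes 1 day, so it must start by 39 − 1 = day 38.
Localization has to be done before cert submission (must start by day 38). That means finishing by day 38, i.e. starting by 38 − 8 = day 30.
Since localization (must start by day 30) depends on it, balance pass must finish by day 30. Backing off its 10-day duration gives a latest start of day 20.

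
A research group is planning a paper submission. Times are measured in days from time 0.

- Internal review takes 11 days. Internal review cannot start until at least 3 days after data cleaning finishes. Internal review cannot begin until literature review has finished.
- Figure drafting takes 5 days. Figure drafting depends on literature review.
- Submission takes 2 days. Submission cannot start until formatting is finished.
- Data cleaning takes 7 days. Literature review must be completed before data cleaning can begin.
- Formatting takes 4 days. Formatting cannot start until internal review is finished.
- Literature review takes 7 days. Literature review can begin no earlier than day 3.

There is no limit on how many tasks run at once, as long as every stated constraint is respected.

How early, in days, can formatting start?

After its own release at day 3, literature review can start at day 3 and finishes at day 10.
Data cleaning waits on literature review (finishes day 10), so it starts at day 10 and finishes at 10 + 7 = day 17.
For internal review: data cleaning (finishes day 17, plus 3-day gap → day 20); literature review (finishes day 10). Taking the maximum gives a start of day 20, and it finishes at 20 + 11 = day 31.
Formatting waits on internal review (finishes day 31), so the earliest it can start is day 31.

31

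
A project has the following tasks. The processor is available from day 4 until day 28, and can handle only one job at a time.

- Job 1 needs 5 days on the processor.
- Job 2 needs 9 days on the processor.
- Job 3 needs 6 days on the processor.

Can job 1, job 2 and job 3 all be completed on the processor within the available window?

The processor window is 28 − 4 = 24 days.
Running back to back, the jobs need 5 + 9 + 6 = 20 days on the processor.
Since 20 ≤ 24, they fit within the window.

Yes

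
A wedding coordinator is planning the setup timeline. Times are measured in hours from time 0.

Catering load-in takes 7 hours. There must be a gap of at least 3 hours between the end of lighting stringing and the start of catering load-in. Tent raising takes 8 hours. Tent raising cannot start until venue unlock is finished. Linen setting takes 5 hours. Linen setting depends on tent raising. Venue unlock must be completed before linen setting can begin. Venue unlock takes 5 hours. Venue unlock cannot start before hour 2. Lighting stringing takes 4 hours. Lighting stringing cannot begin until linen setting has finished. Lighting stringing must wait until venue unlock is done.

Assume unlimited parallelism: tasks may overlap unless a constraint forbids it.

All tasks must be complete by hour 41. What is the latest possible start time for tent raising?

14

To finish by hour 41, catering load-in (duration 7) must start no later than hour 34.
Lighting stringing has to be done before catering load-in (must start by hour 34, minus 3-hour gap → hour 31). That means finishing by hour 31, i.e. starting by 31 − 4 = hour 27.
Linen setting has to be done before lighting stringing (must start by hour 27). That means finishing by hour 27, i.e. starting by 27 − 5 = hour 22.
Since linen setting (must start by hour 22) depends on it, tent raising must finish by hour 22. Backing off its 8-hour duration gives a latest start of hour 14.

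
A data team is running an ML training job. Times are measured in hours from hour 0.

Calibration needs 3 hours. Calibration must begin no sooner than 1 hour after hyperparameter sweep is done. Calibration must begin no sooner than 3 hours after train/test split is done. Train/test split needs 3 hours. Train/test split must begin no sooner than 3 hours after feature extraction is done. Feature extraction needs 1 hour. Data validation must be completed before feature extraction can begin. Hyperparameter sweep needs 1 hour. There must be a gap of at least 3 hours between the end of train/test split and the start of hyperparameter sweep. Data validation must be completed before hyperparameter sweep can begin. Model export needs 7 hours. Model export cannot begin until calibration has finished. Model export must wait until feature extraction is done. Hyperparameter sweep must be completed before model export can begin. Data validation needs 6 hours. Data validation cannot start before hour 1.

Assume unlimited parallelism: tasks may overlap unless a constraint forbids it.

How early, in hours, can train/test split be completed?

14

Data validation cannot begin until its own release at hour 1. It runs from hour 1 to 1 + 6 = hour 7.
Feature extraction cannot begin until data validation (finishes hour 7). It runs from hour 7 to 7 + 1 = hour 8.
After feature extraction (finishes hour 8, plus 3-hour gap → hour 11), train/test split can start at hour 11 and finishes at hour 14.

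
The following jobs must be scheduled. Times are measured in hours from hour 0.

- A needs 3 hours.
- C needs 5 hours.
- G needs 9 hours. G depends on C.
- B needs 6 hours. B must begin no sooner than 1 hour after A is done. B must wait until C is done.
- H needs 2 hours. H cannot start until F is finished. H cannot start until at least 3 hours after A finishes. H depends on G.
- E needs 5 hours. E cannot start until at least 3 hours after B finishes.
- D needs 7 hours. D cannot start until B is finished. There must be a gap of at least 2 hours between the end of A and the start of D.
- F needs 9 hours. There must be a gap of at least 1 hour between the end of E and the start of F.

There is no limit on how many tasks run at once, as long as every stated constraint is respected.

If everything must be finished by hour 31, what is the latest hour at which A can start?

To finish by hour 31, D (duration 7) must start no later than hour 24.
Nothing follows H; the deadline of hour 31 is its only limit. It must start by 31 − 2 = hour 29.
F must finish before H (must start by hour 29). With a 9-hour duration, F must start by 29 − 9 = hour 20.
E has to be done before F (must start by hour 20, minus 1-hour gap → hour 19). That means finishing by hour 19, i.e. starting by 19 − 5 = hour 14.
B must finish in time for D (must start by hour 24); E (must start by hour 14, minus 3-hour gap → hour 11). The tightest is hour 11, so B must start by 11 − 6 = hour 5.
A must finish in time for B (must start by hour 5, minus 1-hour gap → hour 4); D (must start by hour 24, minus 2-hour gap → hour 22); H (must start by hour 29, minus 3-hour gap → hour 26). The tightest is hour 4, so A must start by 4 − 3 = hour 1.

1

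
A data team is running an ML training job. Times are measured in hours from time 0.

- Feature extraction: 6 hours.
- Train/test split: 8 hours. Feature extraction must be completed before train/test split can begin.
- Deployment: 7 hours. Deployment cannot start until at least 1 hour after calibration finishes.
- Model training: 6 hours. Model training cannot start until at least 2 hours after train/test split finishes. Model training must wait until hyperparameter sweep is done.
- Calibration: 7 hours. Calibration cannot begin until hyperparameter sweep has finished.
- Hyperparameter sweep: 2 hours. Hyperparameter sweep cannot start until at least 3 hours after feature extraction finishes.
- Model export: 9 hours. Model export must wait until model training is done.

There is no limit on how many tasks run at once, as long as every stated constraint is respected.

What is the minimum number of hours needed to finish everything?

Feature extraction has no prerequisites, so it starts at hour 0 and finishes at hour 6.
After feature extraction (finishes hour 6, plus 3-hour gap → hour 9), hyperparameter sweep can start at hour 9 and finishes at hour 11.
Calibration cannot begin until hyperparameter sweep (finishes hour 11). It runs from hour 11 to 11 + 7 = hour 18.
Deployment cannot begin until calibration (finishes hour 18, plus 1-hour gap → hour 19). It runs from hour 19 to 19 + 7 = hour 26.
Train/test split waits on feature extraction (finishes hour 6), so it starts at hour 6 and finishes at 6 + 8 = hour 14.
Model training needs all of train/test split (finishes hour 14, plus 2-hour gap → hour 16); hyperparameter sweep (finishes hour 11). That puts its earliest start at hour 16; it finishes at 16 + 6 = hour 22.
Model export cannot begin until model training (finishes hour 22). It runs from hour 22 to 22 + 9 = hour 31.
All tasks are finished once the last one completes. Finish times: Feature extraction at 6, Train/test split at 14, Hyperparameter sweep at 11, Model training at 22, Calibration at 18, Model export at 31, Deployment at 26. The latest is hour 31.

31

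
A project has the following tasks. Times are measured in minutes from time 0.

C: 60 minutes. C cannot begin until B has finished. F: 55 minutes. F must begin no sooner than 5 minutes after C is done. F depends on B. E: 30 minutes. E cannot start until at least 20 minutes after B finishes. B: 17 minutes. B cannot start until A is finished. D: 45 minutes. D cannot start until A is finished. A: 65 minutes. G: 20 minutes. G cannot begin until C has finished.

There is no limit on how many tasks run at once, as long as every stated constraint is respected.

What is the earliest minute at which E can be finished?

132

Nothing blocks A, so it runs from minute 0 to minute 65.
B waits on A (finishes minute 65), so it starts at minute 65 and finishes at 65 + 17 = minute 82.
E waits on B (finishes minute 82, plus 20-minute gap → minute 102), so it starts at minute 102 and finishes at 102 + 30 = minute 132.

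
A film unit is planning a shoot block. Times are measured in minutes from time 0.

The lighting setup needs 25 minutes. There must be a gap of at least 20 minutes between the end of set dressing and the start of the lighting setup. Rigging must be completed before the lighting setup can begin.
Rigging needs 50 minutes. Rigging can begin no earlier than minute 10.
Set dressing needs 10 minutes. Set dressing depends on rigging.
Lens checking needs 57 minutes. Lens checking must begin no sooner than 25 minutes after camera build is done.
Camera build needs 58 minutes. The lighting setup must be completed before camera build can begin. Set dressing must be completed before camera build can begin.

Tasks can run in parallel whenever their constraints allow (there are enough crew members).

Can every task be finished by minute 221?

Rigging waits on its own release at minute 10, so it starts at minute 10 and finishes at 10 + 50 = minute 60.
Set dressing cannot begin until rigging (finishes minute 60). It runs from minute 60 to 60 + 10 = minute 70.
The lighting setup has to wait for set dressing (finishes minute 70, plus 20-minute gap → minute 90); rigging (finishes minute 60). The latest of these is minute 90, so the lighting setup runs minute 90 to 90 + 25 = minute 115.
Camera build cannot start until the lighting setup (finishes minute 115); set dressing (finishes minute 70). The controlling bound is minute 115, so camera build finishes at 115 + 58 = minute 173.
Lens checking waits on camera build (finishes minute 173, plus 25-minute gap → minute 198), so it starts at minute 198 and finishes at 198 + 57 = minute 255.
The earliest everything can be done is minute 255, which is after the deadline of 221, so it is not possible.

No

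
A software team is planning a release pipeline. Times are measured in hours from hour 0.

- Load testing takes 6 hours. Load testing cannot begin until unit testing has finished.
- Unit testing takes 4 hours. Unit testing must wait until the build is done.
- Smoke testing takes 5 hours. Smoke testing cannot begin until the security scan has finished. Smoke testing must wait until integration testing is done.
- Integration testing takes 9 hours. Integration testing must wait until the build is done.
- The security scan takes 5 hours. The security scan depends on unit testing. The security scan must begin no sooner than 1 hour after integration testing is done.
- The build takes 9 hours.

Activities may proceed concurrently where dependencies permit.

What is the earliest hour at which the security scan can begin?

The build can start immediately at hour 0; it finishes at hour 9.
After the build (finishes hour 9), integration testing can start at hour 9 and finishes at hour 18.
Unit testing cannot begin until the build (finishes hour 9). It runs from hour 9 to 9 + 4 = hour 13.
The security scan waits on unit testing (finishes hour 13); integration testing (finishes hour 18, plus 1-hour gap → hour 19). The latest of these is hour 19, which is the earliest the security scan can start.

19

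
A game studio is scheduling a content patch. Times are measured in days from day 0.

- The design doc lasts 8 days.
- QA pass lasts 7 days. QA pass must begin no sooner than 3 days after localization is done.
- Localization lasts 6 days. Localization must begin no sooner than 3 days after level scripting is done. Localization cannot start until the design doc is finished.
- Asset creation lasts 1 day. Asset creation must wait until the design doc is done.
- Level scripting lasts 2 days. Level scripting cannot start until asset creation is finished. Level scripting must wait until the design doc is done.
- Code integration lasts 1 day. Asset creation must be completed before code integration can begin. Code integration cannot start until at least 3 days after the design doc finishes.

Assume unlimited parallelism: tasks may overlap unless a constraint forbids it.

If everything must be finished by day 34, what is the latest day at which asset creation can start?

QA pass must finish by day 34; it takes 7 days, so it must start by 34 − 7 = day 27.
Localization has to be done before QA pass (must start by day 27, minus 3-day gap → day 24). That means finishing by day 24, i.e. starting by 24 − 6 = day 18.
Since localization (must start by day 18, minus 3-day gap → day 15) depends on it, level scripting must finish by day 15. Backing off its 2-day duration gives a latest start of day 13.
Nothing follows code integration; the deadline of day 34 is its only limit. It must start by 34 − 1 = day 33.
Asset creation feeds level scripting (must start by day 13); code integration (must start by day 33). Taking the minimum, asset creation must finish by day 13 and start by 13 − 1 = day 12.

12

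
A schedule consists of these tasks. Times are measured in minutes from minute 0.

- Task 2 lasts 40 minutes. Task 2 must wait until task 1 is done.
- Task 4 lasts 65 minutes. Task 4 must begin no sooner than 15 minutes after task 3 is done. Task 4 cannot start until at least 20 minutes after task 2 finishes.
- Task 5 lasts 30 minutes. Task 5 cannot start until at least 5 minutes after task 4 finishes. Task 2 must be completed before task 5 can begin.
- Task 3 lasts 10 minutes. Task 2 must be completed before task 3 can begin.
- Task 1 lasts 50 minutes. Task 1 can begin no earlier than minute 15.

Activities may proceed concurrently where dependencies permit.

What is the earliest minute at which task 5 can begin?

After its own release at minute 15, task 1 can start at minute 15 and finishes at minute 65.
After task 1 (finishes minute 65), task 2 can start at minute 65 and finishes at minute 105.
Task 3 cannot begin until task 2 (finishes minute 105). It runs from minute 105 to 105 + 10 = minute 115.
Task 4 needs all of task 3 (finishes minute 115, plus 15-minute gap → minute 130); task 2 (finishes minute 105, plus 20-minute gap → minute 125). That puts its earliest start at minute 130; it finishes at 130 + 65 = minute 195.
Task 5 waits on task 4 (finishes minute 195, plus 5-minute gap → minute 200); task 2 (finishes minute 105). The latest of these is minute 200, which is the earliest task 5 can start.

200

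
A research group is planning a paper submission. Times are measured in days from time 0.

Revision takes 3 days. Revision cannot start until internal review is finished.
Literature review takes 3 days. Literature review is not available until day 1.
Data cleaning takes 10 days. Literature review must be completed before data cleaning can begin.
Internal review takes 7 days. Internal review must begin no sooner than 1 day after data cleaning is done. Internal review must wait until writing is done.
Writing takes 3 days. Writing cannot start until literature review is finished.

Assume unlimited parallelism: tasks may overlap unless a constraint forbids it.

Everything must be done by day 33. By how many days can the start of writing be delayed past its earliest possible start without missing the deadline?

Literature review cannot begin until its own release at day 1. It runs from day 1 to 1 + 3 = day 4.
Writing waits on literature review (finishes day 4), so it starts at day 4 and finishes at 4 + 3 = day 7.

Working backward from the deadline:
To finish by day 33, revision (duration 3) must start no later than day 30.
Internal review has to be done before revision (must start by day 30). That means finishing by day 30, i.e. starting by 30 − 7 = day 23.
Since internal review (must start by day 23) depends on it, writing must finish by day 23. Backing off its 3-day duration gives a latest start of day 20.
So writing can start as early as day 4 and as late as day 20, giving 20 − 4 = 16 days of slack.

16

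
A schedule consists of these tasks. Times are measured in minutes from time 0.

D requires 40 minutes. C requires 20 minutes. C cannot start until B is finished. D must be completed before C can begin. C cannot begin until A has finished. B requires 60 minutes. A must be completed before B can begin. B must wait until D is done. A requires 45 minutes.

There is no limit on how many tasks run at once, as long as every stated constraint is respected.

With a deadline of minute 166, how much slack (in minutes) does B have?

41

D has no prerequisites, so it starts at minute 0 and finishes at minute 40.
A can start immediately at minute 0; it finishes at minute 45.
For B: A (finishes minute 45); D (finishes minute 40). Taking the maximum gives a start of minute 45, and it finishes at 45 + 60 = minute 105.

Working backward from the deadline:
To finish by minute 166, C (duration 20) must start no later than minute 146.
B feeds into C (must start by minute 146); so B must finish by minute 146 and therefore start by minute 86.
So B can start as early as minute 45 and as late as minute 86, giving 86 − 45 = 41 minutes of slack.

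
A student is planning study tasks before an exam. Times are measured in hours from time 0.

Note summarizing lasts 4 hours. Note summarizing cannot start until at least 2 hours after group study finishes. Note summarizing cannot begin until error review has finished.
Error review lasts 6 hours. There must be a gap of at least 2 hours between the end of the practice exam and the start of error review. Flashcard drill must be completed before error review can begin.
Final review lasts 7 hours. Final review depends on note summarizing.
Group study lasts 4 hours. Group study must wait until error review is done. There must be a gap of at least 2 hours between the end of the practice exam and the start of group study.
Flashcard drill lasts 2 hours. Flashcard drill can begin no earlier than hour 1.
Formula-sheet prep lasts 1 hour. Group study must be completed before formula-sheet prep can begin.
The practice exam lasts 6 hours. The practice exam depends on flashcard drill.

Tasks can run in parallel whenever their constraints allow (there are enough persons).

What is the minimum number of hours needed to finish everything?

34

After its own release at hour 1, flashcard drill can start at hour 1 and finishes at hour 3.
The practice exam waits on flashcard drill (finishes hour 3), so it starts at hour 3 and finishes at 3 + 6 = hour 9.
For error review: the practice exam (finishes hour 9, plus 2-hour gap → hour 11); flashcard drill (finishes hour 3). Taking the maximum gives a start of hour 11, and it finishes at 11 + 6 = hour 17.
For group study: error review (finishes hour 17); the practice exam (finishes hour 9, plus 2-hour gap → hour 11). Taking the maximum gives a start of hour 17, and it finishes at 17 + 4 = hour 21.
Formula-sheet prep cannot begin until group study (finishes hour 21). It runs from hour 21 to 21 + 1 = hour 22.
Note summarizing cannot start until group study (finishes hour 21, plus 2-hour gap → hour 23); error review (finishes hour 17). The controlling bound is hour 23, so note summarizing finishes at 23 + 4 = hour 27.
After note summarizing (finishes hour 27), final review can start at hour 27 and finishes at hour 34.
All tasks are finished once the last one completes. Finish times: Flashcard drill at 3, The practice exam at 9, Error review at 17, Group study at 21, Note summarizing at 27, Formula-sheet prep at 22, Final review at 34. The latest is hour 34.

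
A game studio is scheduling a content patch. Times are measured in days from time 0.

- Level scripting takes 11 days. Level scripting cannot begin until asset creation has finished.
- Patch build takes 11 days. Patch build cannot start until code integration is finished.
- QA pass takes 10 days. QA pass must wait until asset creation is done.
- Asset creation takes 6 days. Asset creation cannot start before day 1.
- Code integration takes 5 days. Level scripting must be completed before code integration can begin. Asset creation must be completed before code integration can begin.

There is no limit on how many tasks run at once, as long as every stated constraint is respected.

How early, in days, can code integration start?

After its own release at day 1, asset creation can start at day 1 and finishes at day 7.
Level scripting cannot begin until asset creation (finishes day 7). It runs from day 7 to 7 + 11 = day 18.
Code integration waits on level scripting (finishes day 18); asset creation (finishes day 7). The latest of these is day 18, which is the earliest code integration can start.

18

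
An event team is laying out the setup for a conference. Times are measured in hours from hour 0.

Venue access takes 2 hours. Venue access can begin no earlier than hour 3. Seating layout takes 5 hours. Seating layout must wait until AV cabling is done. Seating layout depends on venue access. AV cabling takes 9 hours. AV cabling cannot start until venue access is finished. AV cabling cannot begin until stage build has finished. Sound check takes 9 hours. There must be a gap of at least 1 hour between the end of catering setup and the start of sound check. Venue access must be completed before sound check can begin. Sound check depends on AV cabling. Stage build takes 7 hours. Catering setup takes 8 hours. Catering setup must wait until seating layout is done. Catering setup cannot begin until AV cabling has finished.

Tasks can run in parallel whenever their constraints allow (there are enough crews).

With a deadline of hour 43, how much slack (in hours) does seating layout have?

Stage build can start immediately at hour 0; it finishes at hour 7.
Venue access waits on its own release at hour 3, so it starts at hour 3 and finishes at 3 + 2 = hour 5.
AV cabling cannot start until venue access (finishes hour 5); stage build (finishes hour 7). The controlling bound is hour 7, so AV cabling finishes at 7 + 9 = hour 16.
Seating layout has to wait for AV cabling (finishes hour 16); venue access (finishes hour 5). The latest of these is hour 16, so seating layout runs hour 16 to 16 + 5 = hour 21.

Working backward from the deadline:
Nothing follows sound check; the deadline of hour 43 is its only limit. It must start by 43 − 9 = hour 34.
Catering setup feeds into sound check (must start by hour 34, minus 1-hour gap → hour 33); so catering setup must finish by hour 33 and therefore start by hour 25.
Seating layout feeds into catering setup (must start by hour 25); so seating layout must finish by hour 25 and therefore start by hour 20.
So seating layout can start as early as hour 16 and as late as hour 20, giving 20 − 16 = 4 hours of slack.

4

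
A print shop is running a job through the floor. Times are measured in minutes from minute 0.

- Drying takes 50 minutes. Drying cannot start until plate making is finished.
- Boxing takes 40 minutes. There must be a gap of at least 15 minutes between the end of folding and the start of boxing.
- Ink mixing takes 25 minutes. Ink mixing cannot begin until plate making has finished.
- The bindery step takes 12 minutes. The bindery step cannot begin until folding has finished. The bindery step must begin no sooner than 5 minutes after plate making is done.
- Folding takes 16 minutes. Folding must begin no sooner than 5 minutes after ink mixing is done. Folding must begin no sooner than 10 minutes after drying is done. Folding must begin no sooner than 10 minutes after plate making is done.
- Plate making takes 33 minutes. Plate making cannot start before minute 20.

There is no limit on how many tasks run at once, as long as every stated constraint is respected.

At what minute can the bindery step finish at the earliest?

Plate making waits on its own release at minute 20, so it starts at minute 20 and finishes at 20 + 33 = minute 53.
After plate making (finishes minute 53), drying can start at minute 53 and finishes at minute 103.
Ink mixing cannot begin until plate making (finishes minute 53). It runs from minute 53 to 53 + 25 = minute 78.
Folding needs all of ink mixing (finishes minute 78, plus 5-minute gap → minute 83); drying (finishes minute 103, plus 10-minute gap → minute 113); plate making (finishes minute 53, plus 10-minute gap → minute 63). That puts its earliest start at minute 113; it finishes at 113 + 16 = minute 129.
For the bindery step: folding (finishes minute 129); plate making (finishes minute 53, plus 5-minute gap → minute 58). Taking the maximum gives a start of minute 129, and it finishes at 129 + 12 = minute 141.

141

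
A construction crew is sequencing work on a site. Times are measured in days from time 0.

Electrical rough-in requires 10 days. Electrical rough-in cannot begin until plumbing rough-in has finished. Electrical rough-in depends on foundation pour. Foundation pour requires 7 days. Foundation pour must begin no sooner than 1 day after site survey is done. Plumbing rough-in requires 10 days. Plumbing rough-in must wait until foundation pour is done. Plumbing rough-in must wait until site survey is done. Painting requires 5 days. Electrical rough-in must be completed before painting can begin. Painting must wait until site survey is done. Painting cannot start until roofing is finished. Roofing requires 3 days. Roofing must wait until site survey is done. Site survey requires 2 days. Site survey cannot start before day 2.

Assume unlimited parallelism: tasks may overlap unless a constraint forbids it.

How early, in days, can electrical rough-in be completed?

Site survey cannot begin until its own release at day 2. It runs from day 2 to 2 + 2 = day 4.
Foundation pour waits on site survey (finishes day 4, plus 1-day gap → day 5), so it starts at day 5 and finishes at 5 + 7 = day 12.
For plumbing rough-in: foundation pour (finishes day 12); site survey (finishes day 4). Taking the maximum gives a start of day 12, and it finishes at 12 + 10 = day 22.
Electrical rough-in has to wait for plumbing rough-in (finishes day 22); foundation pour (finishes day 12). The latest of these is day 22, so electrical rough-in runs day 22 to 22 + 10 = day 32.

32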